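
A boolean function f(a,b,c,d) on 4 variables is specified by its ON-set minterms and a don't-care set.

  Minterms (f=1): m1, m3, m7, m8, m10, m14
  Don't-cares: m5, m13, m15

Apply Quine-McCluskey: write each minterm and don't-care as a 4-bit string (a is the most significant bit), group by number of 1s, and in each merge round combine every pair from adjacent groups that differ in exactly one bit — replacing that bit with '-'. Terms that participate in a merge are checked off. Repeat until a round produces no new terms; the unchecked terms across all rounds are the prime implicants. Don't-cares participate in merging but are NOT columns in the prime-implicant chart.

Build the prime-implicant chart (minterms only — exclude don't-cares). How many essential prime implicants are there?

2

[col 0] 0001*, 0011*, 0101*, 0111*, 1000*, 1010*, 1101*, 1110*, 1111*
[col 1] -101*, -111*, 0-01*, 0-11*, 00-1*, 01-1*, 1-10, 10-0, 11-1*, 111-
[col 2] -1-1, 0--1
Prime implicants: -1-1, 0--1, 1-10, 10-0, 111-
PI chart (minterm → PIs covering it):
  1 | 0--1  (sole → essential)
  3 | 0--1  (sole → essential)
  7 | -1-1,0--1
  8 | 10-0  (sole → essential)
  10 | 1-10,10-0
  14 | 1-10,111-
Essential prime implicants: 0--1, 10-0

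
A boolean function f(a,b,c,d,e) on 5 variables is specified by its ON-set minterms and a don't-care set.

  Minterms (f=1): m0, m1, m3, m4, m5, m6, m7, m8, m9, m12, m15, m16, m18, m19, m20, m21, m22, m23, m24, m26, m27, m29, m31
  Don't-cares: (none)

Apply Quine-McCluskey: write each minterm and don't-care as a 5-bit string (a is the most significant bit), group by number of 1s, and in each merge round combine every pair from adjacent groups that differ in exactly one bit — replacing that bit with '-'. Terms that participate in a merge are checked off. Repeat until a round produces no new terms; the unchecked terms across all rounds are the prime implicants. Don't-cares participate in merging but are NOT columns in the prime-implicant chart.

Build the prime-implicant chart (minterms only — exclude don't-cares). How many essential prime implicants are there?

[col 0] 00000*, 00001*, 00011*, 00100*, 00101*, 00110*, 00111*, 01000*, 01001*, 01100*, 01111*, 10000*, 10010*, 10011*, 10100*, 10101*, 10110*, 10111*, 11000*, 11010*, 11011*, 11101*, 11111*
[col 1] -0000*, -0011*, -0100*, -0101*, -0110*, -0111*, -1000*, -1111*, 0-000*, 0-001*, 0-100*, 0-111*, 00-00*, 00-01*, 00-11*, 000-1*, 0000-*, 001-0*, 001-1*, 0010-*, 0011-*, 01-00*, 0100-*, 1-000*, 1-010*, 1-011*, 1-101*, 1-111*, 10-00*, 10-10*, 10-11*, 100-0*, 1001-*, 101-0*, 101-1*, 1010-*, 1011-*, 11-11*, 110-0*, 1101-*, 111-1*
[col 2] --000, --111, -0-00, -0-11, -01-0*, -01-1*, -010-*, -011-*, 0--00, 0-00-, 00--1, 00-0-, 001--*, 1--11, 1-0-0, 1-01-, 1-1-1, 10--0, 10-1-, 101--*
[col 3] -01--
Prime implicants: --000, --111, -0-00, -0-11, -01--, 0--00, 0-00-, 00--1, 00-0-, 1--11, 1-0-0, 1-01-, 1-1-1, 10--0, 10-1-
PI chart (minterm → PIs covering it):
  0 | --000,-0-00,0--00,0-00-,00-0-
  1 | 0-00-,00--1,00-0-
  3 | -0-11,00--1
  4 | -0-00,-01--,0--00,00-0-
  5 | -01--,00--1,00-0-
  6 | -01--  (sole → essential)
  7 | --111,-0-11,-01--,00--1
  8 | --000,0--00,0-00-
  9 | 0-00-  (sole → essential)
  12 | 0--00  (sole → essential)
  15 | --111  (sole → essential)
  16 | --000,-0-00,1-0-0,10--0
  18 | 1-0-0,1-01-,10--0,10-1-
  19 | -0-11,1--11,1-01-,10-1-
  20 | -0-00,-01--,10--0
  21 | -01--,1-1-1
  22 | -01--,10--0,10-1-
  23 | --111,-0-11,-01--,1--11,1-1-1,10-1-
  24 | --000,1-0-0
  26 | 1-0-0,1-01-
  27 | 1--11,1-01-
  29 | 1-1-1  (sole → essential)
  31 | --111,1--11,1-1-1
Essential prime implicants: --111, -01--, 0--00, 0-00-, 1-1-1

5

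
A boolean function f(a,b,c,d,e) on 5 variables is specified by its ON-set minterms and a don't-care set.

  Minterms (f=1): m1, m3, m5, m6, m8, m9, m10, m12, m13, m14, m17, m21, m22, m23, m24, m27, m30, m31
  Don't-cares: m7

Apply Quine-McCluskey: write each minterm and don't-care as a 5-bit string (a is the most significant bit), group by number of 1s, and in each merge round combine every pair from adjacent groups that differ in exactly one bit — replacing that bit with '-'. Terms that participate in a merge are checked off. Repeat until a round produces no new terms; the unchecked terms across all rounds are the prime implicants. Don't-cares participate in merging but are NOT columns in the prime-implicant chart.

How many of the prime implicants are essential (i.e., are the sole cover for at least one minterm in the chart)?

5

[col 0] 00001*, 00011*, 00101*, 00110*, 00111*, 01000*, 01001*, 01010*, 01100*, 01101*, 01110*, 10001*, 10101*, 10110*, 10111*, 11000*, 11011*, 11110*, 11111*
[col 1] -0001*, -0101*, -0110*, -0111*, -1000, -1110*, 0-001*, 0-101*, 0-110*, 00-01*, 00-11*, 000-1*, 001-1*, 0011-*, 01-00*, 01-01*, 01-10*, 010-0*, 0100-*, 011-0*, 0110-*, 1-110*, 1-111*, 10-01*, 101-1*, 1011-*, 11-11, 1111-*
[col 2] --110, -0-01, -01-1, -011-, 0--01, 00--1, 01--0, 01-0-, 1-11-
Prime implicants: --110, -0-01, -01-1, -011-, -1000, 0--01, 00--1, 01--0, 01-0-, 1-11-, 11-11
PI chart (minterm → PIs covering it):
  1 | -0-01,0--01,00--1
  3 | 00--1  (sole → essential)
  5 | -0-01,-01-1,0--01,00--1
  6 | --110,-011-
  8 | -1000,01--0,01-0-
  9 | 0--01,01-0-
  10 | 01--0  (sole → essential)
  12 | 01--0,01-0-
  13 | 0--01,01-0-
  14 | --110,01--0
  17 | -0-01  (sole → essential)
  21 | -0-01,-01-1
  22 | --110,-011-,1-11-
  23 | -01-1,-011-,1-11-
  24 | -1000  (sole → essential)
  27 | 11-11  (sole → essential)
  30 | --110,1-11-
  31 | 1-11-,11-11
Essential prime implicants: -0-01, -1000, 00--1, 01--0, 11-11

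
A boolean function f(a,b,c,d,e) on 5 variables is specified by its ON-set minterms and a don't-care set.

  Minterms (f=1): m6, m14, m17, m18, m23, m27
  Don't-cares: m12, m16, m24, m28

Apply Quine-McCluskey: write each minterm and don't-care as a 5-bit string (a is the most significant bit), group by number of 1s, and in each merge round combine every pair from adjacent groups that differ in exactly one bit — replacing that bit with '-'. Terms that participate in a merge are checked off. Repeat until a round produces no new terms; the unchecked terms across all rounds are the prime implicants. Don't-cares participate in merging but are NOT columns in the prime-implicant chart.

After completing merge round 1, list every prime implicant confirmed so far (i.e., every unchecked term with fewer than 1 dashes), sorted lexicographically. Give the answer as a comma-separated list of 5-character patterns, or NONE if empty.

[col 0] 00110*, 01100*, 01110*, 10000*, 10001*, 10010*, 10111, 11000*, 11011, 11100*
[col 1] -1100, 0-110, 011-0, 1-000, 100-0, 1000-, 11-00
Prime implicants: -1100, 0-110, 011-0, 1-000, 100-0, 1000-, 10111, 11-00, 11011

10111, 11011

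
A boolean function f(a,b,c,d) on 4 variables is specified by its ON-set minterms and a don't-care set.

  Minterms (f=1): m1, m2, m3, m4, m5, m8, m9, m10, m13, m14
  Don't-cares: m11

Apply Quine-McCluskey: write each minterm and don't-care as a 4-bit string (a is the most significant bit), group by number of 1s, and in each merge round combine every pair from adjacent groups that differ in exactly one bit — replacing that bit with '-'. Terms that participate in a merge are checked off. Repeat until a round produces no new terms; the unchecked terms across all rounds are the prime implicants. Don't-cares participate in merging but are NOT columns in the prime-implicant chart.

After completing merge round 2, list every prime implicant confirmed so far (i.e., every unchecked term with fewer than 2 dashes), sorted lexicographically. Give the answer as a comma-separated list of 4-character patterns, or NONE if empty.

size-2^0 implicants → 0001(✓)  0010(✓)  0011(✓)  0100(✓)  0101(✓)  1000(✓)  1001(✓)  1010(✓)  1011(✓)  1101(✓)  1110(✓)
size-2^1 implicants → -001(✓)  -010(✓)  -011(✓)  -101(✓)  0-01(✓)  00-1(✓)  001-(✓)  010-  1-01(✓)  1-10  10-0(✓)  10-1(✓)  100-(✓)  101-(✓)
size-2^2 implicants → --01  -0-1  -01-  10--
Unchecked terms (primes): --01, -0-1, -01-, 010-, 1-10, 10--

010-, 1-10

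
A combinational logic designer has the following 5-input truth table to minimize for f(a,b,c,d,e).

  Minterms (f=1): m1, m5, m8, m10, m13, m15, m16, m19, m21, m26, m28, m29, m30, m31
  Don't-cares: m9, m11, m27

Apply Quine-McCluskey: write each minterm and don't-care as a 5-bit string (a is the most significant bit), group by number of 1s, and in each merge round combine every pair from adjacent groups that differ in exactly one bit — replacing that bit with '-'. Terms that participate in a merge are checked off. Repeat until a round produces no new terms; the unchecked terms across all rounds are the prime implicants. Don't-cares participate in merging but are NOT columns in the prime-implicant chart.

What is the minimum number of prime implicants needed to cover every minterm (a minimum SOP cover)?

size-2^0 implicants → 00001(✓)  00101(✓)  01000(✓)  01001(✓)  01010(✓)  01011(✓)  01101(✓)  01111(✓)  10000  10011(✓)  10101(✓)  11010(✓)  11011(✓)  11100(✓)  11101(✓)  11110(✓)  11111(✓)
size-2^1 implicants → -0101(✓)  -1010(✓)  -1011(✓)  -1101(✓)  -1111(✓)  0-001(✓)  0-101(✓)  00-01(✓)  01-01(✓)  01-11(✓)  010-0(✓)  010-1(✓)  0100-(✓)  0101-(✓)  011-1(✓)  1-011  1-101(✓)  11-10(✓)  11-11(✓)  1101-(✓)  111-0(✓)  111-1(✓)  1110-(✓)  1111-(✓)
size-2^2 implicants → --101  -1-11  -101-  -11-1  0--01  01--1  010--  11-1-  111--
Unchecked terms (primes): --101, -1-11, -101-, -11-1, 0--01, 01--1, 010--, 1-011, 10000, 11-1-, 111--
Minterm coverage:
  m1 ⊆ 0--01 [E]
  m5 ⊆ --101,0--01
  m8 ⊆ 010-- [E]
  m10 ⊆ -101-,010--
  m13 ⊆ --101,-11-1,0--01,01--1
  m15 ⊆ -1-11,-11-1,01--1
  m16 ⊆ 10000 [E]
  m19 ⊆ 1-011 [E]
  m21 ⊆ --101 [E]
  m26 ⊆ -101-,11-1-
  m28 ⊆ 111-- [E]
  m29 ⊆ --101,-11-1,111--
  m30 ⊆ 11-1-,111--
  m31 ⊆ -1-11,-11-1,11-1-,111--
E = {--101, 0--01, 010--, 1-011, 10000, 111--}
Petrick residual → -1-11, -101-
Cover = cd'e + bde + bc'd + a'd'e + a'bc' + ac'de + ab'c'd'e' + abc  |cover|=8

8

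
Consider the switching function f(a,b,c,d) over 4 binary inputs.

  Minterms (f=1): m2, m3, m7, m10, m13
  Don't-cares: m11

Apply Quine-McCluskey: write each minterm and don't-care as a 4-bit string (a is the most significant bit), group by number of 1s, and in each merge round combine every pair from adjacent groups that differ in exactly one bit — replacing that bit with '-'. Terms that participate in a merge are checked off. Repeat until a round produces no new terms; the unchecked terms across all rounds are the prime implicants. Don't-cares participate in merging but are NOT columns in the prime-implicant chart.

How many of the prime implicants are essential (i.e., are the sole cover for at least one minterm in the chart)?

Round 0: 0010✓ 0011✓ 0111✓ 1010✓ 1011✓ 1101
Round 1: -010✓ -011✓ 0-11 001-✓ 101-✓
Round 2: -01-
PIs = {-01-, 0-11, 1101}
Coverage chart:
  m2: -01- ←essential
  m3: -01-,0-11
  m7: 0-11 ←essential
  m10: -01- ←essential
  m13: 1101 ←essential
Essential: -01-, 0-11, 1101

3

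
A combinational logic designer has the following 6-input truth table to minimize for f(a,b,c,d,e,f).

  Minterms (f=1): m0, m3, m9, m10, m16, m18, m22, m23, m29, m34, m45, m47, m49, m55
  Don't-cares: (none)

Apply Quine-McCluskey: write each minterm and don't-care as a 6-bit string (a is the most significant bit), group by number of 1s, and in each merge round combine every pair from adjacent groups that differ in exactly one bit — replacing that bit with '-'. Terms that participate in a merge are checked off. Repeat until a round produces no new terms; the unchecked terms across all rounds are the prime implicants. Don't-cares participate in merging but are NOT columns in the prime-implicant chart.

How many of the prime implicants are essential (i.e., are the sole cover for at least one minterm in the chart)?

[col 0] 000000*, 000011, 001001, 001010, 010000*, 010010*, 010110*, 010111*, 011101, 100010, 101101*, 101111*, 110001, 110111*
[col 1] -10111, 0-0000, 010-10, 0100-0, 01011-, 1011-1
Prime implicants: -10111, 0-0000, 000011, 001001, 001010, 010-10, 0100-0, 01011-, 011101, 100010, 1011-1, 110001
PI chart (minterm → PIs covering it):
  0 | 0-0000  (sole → essential)
  3 | 000011  (sole → essential)
  9 | 001001  (sole → essential)
  10 | 001010  (sole → essential)
  16 | 0-0000,0100-0
  18 | 010-10,0100-0
  22 | 010-10,01011-
  23 | -10111,01011-
  29 | 011101  (sole → essential)
  34 | 100010  (sole → essential)
  45 | 1011-1  (sole → essential)
  47 | 1011-1  (sole → essential)
  49 | 110001  (sole → essential)
  55 | -10111  (sole → essential)
Essential prime implicants: -10111, 0-0000, 000011, 001001, 001010, 011101, 100010, 1011-1, 110001

9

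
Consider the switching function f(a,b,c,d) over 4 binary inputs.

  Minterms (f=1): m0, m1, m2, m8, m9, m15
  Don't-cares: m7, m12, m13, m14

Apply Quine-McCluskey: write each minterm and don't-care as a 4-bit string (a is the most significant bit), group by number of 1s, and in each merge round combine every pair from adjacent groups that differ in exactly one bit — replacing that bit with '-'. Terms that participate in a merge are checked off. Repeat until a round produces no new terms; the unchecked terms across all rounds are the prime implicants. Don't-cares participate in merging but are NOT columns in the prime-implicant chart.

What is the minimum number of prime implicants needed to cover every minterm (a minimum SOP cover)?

size-2^0 implicants → 0000(✓)  0001(✓)  0010(✓)  0111(✓)  1000(✓)  1001(✓)  1100(✓)  1101(✓)  1110(✓)  1111(✓)
size-2^1 implicants → -000(✓)  -001(✓)  -111  00-0  000-(✓)  1-00(✓)  1-01(✓)  100-(✓)  11-0(✓)  11-1(✓)  110-(✓)  111-(✓)
size-2^2 implicants → -00-  1-0-  11--
Unchecked terms (primes): -00-, -111, 00-0, 1-0-, 11--
Minterm coverage:
  m0 ⊆ -00-,00-0
  m1 ⊆ -00- [E]
  m2 ⊆ 00-0 [E]
  m8 ⊆ -00-,1-0-
  m9 ⊆ -00-,1-0-
  m15 ⊆ -111,11--
E = {-00-, 00-0}
Petrick residual → -111
Cover = b'c' + bcd + a'b'd'  |cover|=3

3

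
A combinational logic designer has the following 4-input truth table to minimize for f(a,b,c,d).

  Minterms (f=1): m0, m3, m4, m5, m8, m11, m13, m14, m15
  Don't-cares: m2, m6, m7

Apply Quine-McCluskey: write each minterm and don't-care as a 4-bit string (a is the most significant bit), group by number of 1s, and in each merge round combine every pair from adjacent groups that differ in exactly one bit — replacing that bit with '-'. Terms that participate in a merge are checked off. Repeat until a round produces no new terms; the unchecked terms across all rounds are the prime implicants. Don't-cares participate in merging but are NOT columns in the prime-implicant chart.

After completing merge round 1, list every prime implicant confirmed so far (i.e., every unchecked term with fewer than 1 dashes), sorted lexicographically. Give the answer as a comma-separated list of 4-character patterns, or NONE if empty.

NONE

[col 0] 0000*, 0010*, 0011*, 0100*, 0101*, 0110*, 0111*, 1000*, 1011*, 1101*, 1110*, 1111*
[col 1] -000, -011*, -101*, -110*, -111*, 0-00*, 0-10*, 0-11*, 00-0*, 001-*, 01-0*, 01-1*, 010-*, 011-*, 1-11*, 11-1*, 111-*
[col 2] --11, -1-1, -11-, 0--0, 0-1-, 01--
Prime implicants: --11, -000, -1-1, -11-, 0--0, 0-1-, 01--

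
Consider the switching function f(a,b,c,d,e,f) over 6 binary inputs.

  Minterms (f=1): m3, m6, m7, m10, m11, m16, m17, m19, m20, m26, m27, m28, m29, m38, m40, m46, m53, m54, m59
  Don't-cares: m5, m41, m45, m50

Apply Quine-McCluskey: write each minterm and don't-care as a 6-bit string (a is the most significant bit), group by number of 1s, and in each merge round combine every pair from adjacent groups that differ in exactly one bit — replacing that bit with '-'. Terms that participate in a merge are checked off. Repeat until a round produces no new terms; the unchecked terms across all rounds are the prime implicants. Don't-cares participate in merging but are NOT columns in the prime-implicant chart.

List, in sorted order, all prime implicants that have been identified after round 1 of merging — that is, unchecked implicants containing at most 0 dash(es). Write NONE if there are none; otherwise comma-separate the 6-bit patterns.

110101

Round 0: 000011✓ 000101✓ 000110✓ 000111✓ 001010✓ 001011✓ 010000✓ 010001✓ 010011✓ 010100✓ 011010✓ 011011✓ 011100✓ 011101✓ 100110✓ 101000✓ 101001✓ 101101✓ 101110✓ 110010✓ 110101 110110✓ 111011✓
Round 1: -00110 -11011 0-0011✓ 0-1010✓ 0-1011✓ 00-011✓ 000-11 0001-1 00011- 00101-✓ 01-011✓ 01-100 010-00 0100-1 01000- 01101-✓ 01110- 1-0110 10-110 101-01 10100- 110-10
Round 2: 0--011 0-101-
PIs = {-00110, -11011, 0--011, 0-101-, 000-11, 0001-1, 00011-, 01-100, 010-00, 0100-1, 01000-, 01110-, 1-0110, 10-110, 101-01, 10100-, 110-10, 110101}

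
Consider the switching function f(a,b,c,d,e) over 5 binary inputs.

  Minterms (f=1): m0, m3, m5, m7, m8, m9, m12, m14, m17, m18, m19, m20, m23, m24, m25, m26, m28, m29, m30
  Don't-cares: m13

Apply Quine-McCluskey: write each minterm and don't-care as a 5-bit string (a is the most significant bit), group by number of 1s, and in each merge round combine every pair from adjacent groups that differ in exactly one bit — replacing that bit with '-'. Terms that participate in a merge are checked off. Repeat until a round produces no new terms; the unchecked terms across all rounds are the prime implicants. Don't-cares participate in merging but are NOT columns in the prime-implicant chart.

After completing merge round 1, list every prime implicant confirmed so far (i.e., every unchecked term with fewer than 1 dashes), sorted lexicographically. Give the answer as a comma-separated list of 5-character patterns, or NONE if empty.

NONE

[col 0] 00000*, 00011*, 00101*, 00111*, 01000*, 01001*, 01100*, 01101*, 01110*, 10001*, 10010*, 10011*, 10100*, 10111*, 11000*, 11001*, 11010*, 11100*, 11101*, 11110*
[col 1] -0011*, -0111*, -1000*, -1001*, -1100*, -1101*, -1110*, 0-000, 0-101, 00-11*, 001-1, 01-00*, 01-01*, 0100-*, 011-0*, 0110-*, 1-001, 1-010, 1-100, 10-11*, 100-1, 1001-, 11-00*, 11-01*, 11-10*, 110-0*, 1100-*, 111-0*, 1110-*
[col 2] -0-11, -1-00*, -1-01*, -100-*, -11-0, -110-*, 01-0-*, 11--0, 11-0-*
[col 3] -1-0-
Prime implicants: -0-11, -1-0-, -11-0, 0-000, 0-101, 001-1, 1-001, 1-010, 1-100, 100-1, 1001-, 11--0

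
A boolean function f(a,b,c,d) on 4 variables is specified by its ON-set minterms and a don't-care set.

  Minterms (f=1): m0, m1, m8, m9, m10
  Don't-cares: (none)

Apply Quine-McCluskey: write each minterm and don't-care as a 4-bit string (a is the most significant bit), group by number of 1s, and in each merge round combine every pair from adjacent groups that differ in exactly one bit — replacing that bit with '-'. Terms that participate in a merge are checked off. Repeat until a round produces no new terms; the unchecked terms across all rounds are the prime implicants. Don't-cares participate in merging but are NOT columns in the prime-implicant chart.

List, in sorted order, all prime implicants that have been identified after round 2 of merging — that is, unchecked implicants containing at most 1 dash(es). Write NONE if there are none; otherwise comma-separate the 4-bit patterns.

[col 0] 0000*, 0001*, 1000*, 1001*, 1010*
[col 1] -000*, -001*, 000-*, 10-0, 100-*
[col 2] -00-
Prime implicants: -00-, 10-0

10-0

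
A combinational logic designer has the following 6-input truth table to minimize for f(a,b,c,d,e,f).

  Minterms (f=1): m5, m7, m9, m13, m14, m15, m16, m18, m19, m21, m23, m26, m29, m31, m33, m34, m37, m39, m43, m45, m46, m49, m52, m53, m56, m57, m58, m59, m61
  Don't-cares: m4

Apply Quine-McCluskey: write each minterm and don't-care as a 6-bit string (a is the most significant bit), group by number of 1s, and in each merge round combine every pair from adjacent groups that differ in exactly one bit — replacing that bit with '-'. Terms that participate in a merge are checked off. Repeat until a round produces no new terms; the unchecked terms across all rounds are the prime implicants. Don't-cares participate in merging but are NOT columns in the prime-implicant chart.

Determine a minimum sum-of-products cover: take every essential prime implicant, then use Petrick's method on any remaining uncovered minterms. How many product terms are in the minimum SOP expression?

13

[col 0] 000100*, 000101*, 000111*, 001001*, 001101*, 001110*, 001111*, 010000*, 010010*, 010011*, 010101*, 010111*, 011010*, 011101*, 011111*, 100001*, 100010, 100101*, 100111*, 101011*, 101101*, 101110*, 110001*, 110100*, 110101*, 111000*, 111001*, 111010*, 111011*, 111101*
[col 1] -00101*, -00111*, -01101*, -01110, -10101*, -11010, -11101*, 0-0101*, 0-0111*, 0-1101*, 0-1111*, 00-101*, 00-111*, 0001-1*, 00010-, 001-01, 0011-1*, 00111-, 01-010, 01-101*, 01-111*, 010-11, 0100-0, 01001-, 0101-1*, 0111-1*, 1-0001*, 1-0101*, 1-1011, 1-1101*, 10-101*, 100-01*, 1001-1*, 11-001*, 11-101*, 110-01*, 11010-, 111-01*, 1110-0*, 1110-1*, 11100-*, 11101-*
[col 2] --0101*, --1101*, -0-101*, -001-1, -1-101*, 0--101*, 0--111*, 0-01-1*, 0-11-1*, 00-1-1*, 01-1-1*, 1--101*, 1-0-01, 11--01, 1110--
[col 3] ---101, 0--1-1
Prime implicants: ---101, -001-1, -01110, -11010, 0--1-1, 00010-, 001-01, 00111-, 01-010, 010-11, 0100-0, 01001-, 1-0-01, 1-1011, 100010, 11--01, 11010-, 1110--
PI chart (minterm → PIs covering it):
  5 | ---101,-001-1,0--1-1,00010-
  7 | -001-1,0--1-1
  9 | 001-01  (sole → essential)
  13 | ---101,0--1-1,001-01
  14 | -01110,00111-
  15 | 0--1-1,00111-
  16 | 0100-0  (sole → essential)
  18 | 01-010,0100-0,01001-
  19 | 010-11,01001-
  21 | ---101,0--1-1
  23 | 0--1-1,010-11
  26 | -11010,01-010
  29 | ---101,0--1-1
  31 | 0--1-1  (sole → essential)
  33 | 1-0-01  (sole → essential)
  34 | 100010  (sole → essential)
  37 | ---101,-001-1,1-0-01
  39 | -001-1  (sole → essential)
  43 | 1-1011  (sole → essential)
  45 | ---101  (sole → essential)
  46 | -01110  (sole → essential)
  49 | 1-0-01,11--01
  52 | 11010-  (sole → essential)
  53 | ---101,1-0-01,11--01,11010-
  56 | 1110--  (sole → essential)
  57 | 11--01,1110--
  58 | -11010,1110--
  59 | 1-1011,1110--
  61 | ---101,11--01
Essential prime implicants: ---101, -001-1, -01110, 0--1-1, 001-01, 0100-0, 1-0-01, 1-1011, 100010, 11010-, 1110--
Petrick residual → -11010, 010-11
Minimum SOP uses 13 PIs: de'f + b'c'df + b'cdef' + bcd'ef' + a'df + a'b'ce'f + a'bc'ef + a'bc'd'f' + ac'e'f + acd'ef + ab'c'd'ef' + abc'de' + abcd'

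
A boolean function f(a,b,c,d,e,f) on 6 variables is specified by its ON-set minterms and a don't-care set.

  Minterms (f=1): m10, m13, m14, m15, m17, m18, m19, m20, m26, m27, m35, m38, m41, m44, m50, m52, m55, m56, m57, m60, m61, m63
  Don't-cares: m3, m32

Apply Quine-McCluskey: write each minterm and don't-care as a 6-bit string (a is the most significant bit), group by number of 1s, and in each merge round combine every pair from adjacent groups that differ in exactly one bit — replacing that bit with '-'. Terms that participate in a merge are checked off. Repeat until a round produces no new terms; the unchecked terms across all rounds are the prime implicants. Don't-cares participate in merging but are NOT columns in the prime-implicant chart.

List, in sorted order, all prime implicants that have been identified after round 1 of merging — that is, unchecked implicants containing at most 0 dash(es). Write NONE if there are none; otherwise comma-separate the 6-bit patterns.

100000, 100110

size-2^0 implicants → 000011(✓)  001010(✓)  001101(✓)  001110(✓)  001111(✓)  010001(✓)  010010(✓)  010011(✓)  010100(✓)  011010(✓)  011011(✓)  100000  100011(✓)  100110  101001(✓)  101100(✓)  110010(✓)  110100(✓)  110111(✓)  111000(✓)  111001(✓)  111100(✓)  111101(✓)  111111(✓)
size-2^1 implicants → -00011  -10010  -10100  0-0011  0-1010  001-10  0011-1  00111-  01-010(✓)  01-011(✓)  0100-1  01001-(✓)  01101-(✓)  1-1001  1-1100  11-100  11-111  111-00(✓)  111-01(✓)  11100-(✓)  1111-1  11110-(✓)
size-2^2 implicants → 01-01-  111-0-
Unchecked terms (primes): -00011, -10010, -10100, 0-0011, 0-1010, 001-10, 0011-1, 00111-, 01-01-, 0100-1, 1-1001, 1-1100, 100000, 100110, 11-100, 11-111, 111-0-, 1111-1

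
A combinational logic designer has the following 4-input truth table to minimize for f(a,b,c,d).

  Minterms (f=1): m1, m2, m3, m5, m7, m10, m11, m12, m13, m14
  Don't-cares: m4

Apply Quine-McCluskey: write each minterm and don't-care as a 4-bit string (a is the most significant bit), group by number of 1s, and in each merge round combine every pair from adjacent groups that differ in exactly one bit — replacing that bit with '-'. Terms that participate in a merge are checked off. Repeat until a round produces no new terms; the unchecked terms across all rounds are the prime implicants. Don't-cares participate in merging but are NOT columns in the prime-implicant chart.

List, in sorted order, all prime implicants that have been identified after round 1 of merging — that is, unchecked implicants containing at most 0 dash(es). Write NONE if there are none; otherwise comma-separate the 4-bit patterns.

NONE

size-2^0 implicants → 0001(✓)  0010(✓)  0011(✓)  0100(✓)  0101(✓)  0111(✓)  1010(✓)  1011(✓)  1100(✓)  1101(✓)  1110(✓)
size-2^1 implicants → -010(✓)  -011(✓)  -100(✓)  -101(✓)  0-01(✓)  0-11(✓)  00-1(✓)  001-(✓)  01-1(✓)  010-(✓)  1-10  101-(✓)  11-0  110-(✓)
size-2^2 implicants → -01-  -10-  0--1
Unchecked terms (primes): -01-, -10-, 0--1, 1-10, 11-0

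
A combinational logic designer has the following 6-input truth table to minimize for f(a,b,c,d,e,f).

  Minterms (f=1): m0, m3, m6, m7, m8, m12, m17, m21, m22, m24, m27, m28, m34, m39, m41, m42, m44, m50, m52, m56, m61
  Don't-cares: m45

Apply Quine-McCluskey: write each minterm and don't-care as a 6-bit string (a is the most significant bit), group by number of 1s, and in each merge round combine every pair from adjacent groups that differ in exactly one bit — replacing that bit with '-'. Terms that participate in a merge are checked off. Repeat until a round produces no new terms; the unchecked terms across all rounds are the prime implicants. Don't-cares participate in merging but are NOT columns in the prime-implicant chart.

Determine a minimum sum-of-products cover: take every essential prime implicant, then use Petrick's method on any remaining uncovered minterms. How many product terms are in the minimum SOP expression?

Round 0: 000000✓ 000011✓ 000110✓ 000111✓ 001000✓ 001100✓ 010001✓ 010101✓ 010110✓ 011000✓ 011011 011100✓ 100010✓ 100111✓ 101001✓ 101010✓ 101100✓ 101101✓ 110010✓ 110100 111000✓ 111101✓
Round 1: -00111 -01100 -11000 0-0110 0-1000✓ 0-1100✓ 00-000 000-11 00011- 001-00✓ 010-01 011-00✓ 1-0010 1-1101 10-010 101-01 10110-
Round 2: 0-1-00
PIs = {-00111, -01100, -11000, 0-0110, 0-1-00, 00-000, 000-11, 00011-, 010-01, 011011, 1-0010, 1-1101, 10-010, 101-01, 10110-, 110100}
Coverage chart:
  m0: 00-000 ←essential
  m3: 000-11 ←essential
  m6: 0-0110,00011-
  m7: -00111,000-11,00011-
  m8: 0-1-00,00-000
  m12: -01100,0-1-00
  m17: 010-01 ←essential
  m21: 010-01 ←essential
  m22: 0-0110 ←essential
  m24: -11000,0-1-00
  m27: 011011 ←essential
  m28: 0-1-00 ←essential
  m34: 1-0010,10-010
  m39: -00111 ←essential
  m41: 101-01 ←essential
  m42: 10-010 ←essential
  m44: -01100,10110-
  m50: 1-0010 ←essential
  m52: 110100 ←essential
  m56: -11000 ←essential
  m61: 1-1101 ←essential
Essential: -00111, -11000, 0-0110, 0-1-00, 00-000, 000-11, 010-01, 011011, 1-0010, 1-1101, 10-010, 101-01, 110100
Petrick residual → -01100
Min cover (14 terms): b'c'def + b'cde'f' + bcd'e'f' + a'c'def' + a'ce'f' + a'b'd'e'f' + a'b'c'ef + a'bc'e'f + a'bcd'ef + ac'd'ef' + acde'f + ab'd'ef' + ab'ce'f + abc'de'f'

14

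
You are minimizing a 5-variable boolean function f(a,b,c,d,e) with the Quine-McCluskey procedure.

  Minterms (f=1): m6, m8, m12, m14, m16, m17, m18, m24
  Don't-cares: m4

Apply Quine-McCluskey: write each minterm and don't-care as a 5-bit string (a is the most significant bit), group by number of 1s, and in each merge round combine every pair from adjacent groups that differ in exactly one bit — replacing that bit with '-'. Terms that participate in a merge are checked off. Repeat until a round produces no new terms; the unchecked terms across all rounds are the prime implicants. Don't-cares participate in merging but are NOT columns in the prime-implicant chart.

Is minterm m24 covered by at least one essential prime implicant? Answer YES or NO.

NO

[col 0] 00100*, 00110*, 01000*, 01100*, 01110*, 10000*, 10001*, 10010*, 11000*
[col 1] -1000, 0-100*, 0-110*, 001-0*, 01-00, 011-0*, 1-000, 100-0, 1000-
[col 2] 0-1-0
Prime implicants: -1000, 0-1-0, 01-00, 1-000, 100-0, 1000-
PI chart (minterm → PIs covering it):
  6 | 0-1-0  (sole → essential)
  8 | -1000,01-00
  12 | 0-1-0,01-00
  14 | 0-1-0  (sole → essential)
  16 | 1-000,100-0,1000-
  17 | 1000-  (sole → essential)
  18 | 100-0  (sole → essential)
  24 | -1000,1-000
Essential prime implicants: 0-1-0, 100-0, 1000-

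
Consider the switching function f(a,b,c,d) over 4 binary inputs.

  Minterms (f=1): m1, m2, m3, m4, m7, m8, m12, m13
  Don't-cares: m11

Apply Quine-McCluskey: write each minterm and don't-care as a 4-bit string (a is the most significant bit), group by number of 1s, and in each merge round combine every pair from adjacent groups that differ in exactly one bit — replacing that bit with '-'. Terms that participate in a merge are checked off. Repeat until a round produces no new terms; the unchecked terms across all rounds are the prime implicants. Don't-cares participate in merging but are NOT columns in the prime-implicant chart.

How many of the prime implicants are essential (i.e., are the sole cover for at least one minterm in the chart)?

6

Round 0: 0001✓ 0010✓ 0011✓ 0100✓ 0111✓ 1000✓ 1011✓ 1100✓ 1101✓
Round 1: -011 -100 0-11 00-1 001- 1-00 110-
PIs = {-011, -100, 0-11, 00-1, 001-, 1-00, 110-}
Coverage chart:
  m1: 00-1 ←essential
  m2: 001- ←essential
  m3: -011,0-11,00-1,001-
  m4: -100 ←essential
  m7: 0-11 ←essential
  m8: 1-00 ←essential
  m12: -100,1-00,110-
  m13: 110- ←essential
Essential: -100, 0-11, 00-1, 001-, 1-00, 110-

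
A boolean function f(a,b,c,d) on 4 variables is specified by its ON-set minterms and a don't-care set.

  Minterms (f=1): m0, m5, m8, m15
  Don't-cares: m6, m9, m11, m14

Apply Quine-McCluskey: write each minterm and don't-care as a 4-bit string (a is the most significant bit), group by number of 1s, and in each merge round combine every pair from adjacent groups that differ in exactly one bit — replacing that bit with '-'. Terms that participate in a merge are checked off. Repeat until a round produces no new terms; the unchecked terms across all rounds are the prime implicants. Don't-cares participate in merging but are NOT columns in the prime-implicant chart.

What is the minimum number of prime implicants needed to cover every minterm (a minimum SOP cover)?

3

[col 0] 0000*, 0101, 0110*, 1000*, 1001*, 1011*, 1110*, 1111*
[col 1] -000, -110, 1-11, 10-1, 100-, 111-
Prime implicants: -000, -110, 0101, 1-11, 10-1, 100-, 111-
PI chart (minterm → PIs covering it):
  0 | -000  (sole → essential)
  5 | 0101  (sole → essential)
  8 | -000,100-
  15 | 1-11,111-
Essential prime implicants: -000, 0101
Petrick residual → 1-11
Minimum SOP uses 3 PIs: b'c'd' + a'bc'd + acd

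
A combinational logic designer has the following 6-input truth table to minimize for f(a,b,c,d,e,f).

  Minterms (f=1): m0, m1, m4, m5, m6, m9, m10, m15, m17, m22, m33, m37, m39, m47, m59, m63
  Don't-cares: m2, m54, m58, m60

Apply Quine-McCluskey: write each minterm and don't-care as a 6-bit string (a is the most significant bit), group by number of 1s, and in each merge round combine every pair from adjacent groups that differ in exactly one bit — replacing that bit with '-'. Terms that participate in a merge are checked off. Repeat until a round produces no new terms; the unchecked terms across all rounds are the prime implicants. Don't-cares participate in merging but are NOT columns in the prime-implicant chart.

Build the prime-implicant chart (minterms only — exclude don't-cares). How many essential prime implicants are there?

5

[col 0] 000000*, 000001*, 000010*, 000100*, 000101*, 000110*, 001001*, 001010*, 001111*, 010001*, 010110*, 100001*, 100101*, 100111*, 101111*, 110110*, 111010*, 111011*, 111100, 111111*
[col 1] -00001*, -00101*, -01111, -10110, 0-0001, 0-0110, 00-001, 00-010, 000-00*, 000-01*, 000-10*, 0000-0*, 00000-*, 0001-0*, 00010-*, 1-1111, 10-111, 100-01*, 1001-1, 111-11, 11101-
[col 2] -00-01, 000--0, 000-0-
Prime implicants: -00-01, -01111, -10110, 0-0001, 0-0110, 00-001, 00-010, 000--0, 000-0-, 1-1111, 10-111, 1001-1, 111-11, 11101-, 111100
PI chart (minterm → PIs covering it):
  0 | 000--0,000-0-
  1 | -00-01,0-0001,00-001,000-0-
  4 | 000--0,000-0-
  5 | -00-01,000-0-
  6 | 0-0110,000--0
  9 | 00-001  (sole → essential)
  10 | 00-010  (sole → essential)
  15 | -01111  (sole → essential)
  17 | 0-0001  (sole → essential)
  22 | -10110,0-0110
  33 | -00-01  (sole → essential)
  37 | -00-01,1001-1
  39 | 10-111,1001-1
  47 | -01111,1-1111,10-111
  59 | 111-11,11101-
  63 | 1-1111,111-11
Essential prime implicants: -00-01, -01111, 0-0001, 00-001, 00-010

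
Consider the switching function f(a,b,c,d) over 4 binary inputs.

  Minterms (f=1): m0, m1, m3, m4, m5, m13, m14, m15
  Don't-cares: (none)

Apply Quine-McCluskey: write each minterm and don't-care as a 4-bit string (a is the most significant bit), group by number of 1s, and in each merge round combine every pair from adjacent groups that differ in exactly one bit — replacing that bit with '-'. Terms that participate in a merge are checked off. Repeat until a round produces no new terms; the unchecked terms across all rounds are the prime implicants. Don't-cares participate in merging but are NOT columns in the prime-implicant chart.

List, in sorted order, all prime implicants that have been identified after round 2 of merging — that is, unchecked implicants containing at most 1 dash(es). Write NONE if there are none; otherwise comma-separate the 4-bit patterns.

-101, 00-1, 11-1, 111-

Round 0: 0000✓ 0001✓ 0011✓ 0100✓ 0101✓ 1101✓ 1110✓ 1111✓
Round 1: -101 0-00✓ 0-01✓ 00-1 000-✓ 010-✓ 11-1 111-
Round 2: 0-0-
PIs = {-101, 0-0-, 00-1, 11-1, 111-}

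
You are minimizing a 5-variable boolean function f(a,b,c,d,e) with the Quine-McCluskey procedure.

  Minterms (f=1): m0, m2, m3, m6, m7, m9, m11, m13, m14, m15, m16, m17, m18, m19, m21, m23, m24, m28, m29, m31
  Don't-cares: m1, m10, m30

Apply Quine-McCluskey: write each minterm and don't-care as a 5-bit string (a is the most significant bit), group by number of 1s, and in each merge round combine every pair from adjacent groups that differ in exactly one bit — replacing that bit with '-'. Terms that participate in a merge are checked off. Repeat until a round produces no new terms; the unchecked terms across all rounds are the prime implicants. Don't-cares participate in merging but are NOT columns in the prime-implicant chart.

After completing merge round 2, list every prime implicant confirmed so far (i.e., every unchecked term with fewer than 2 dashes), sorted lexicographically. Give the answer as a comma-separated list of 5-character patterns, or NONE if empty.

1-000, 11-00

size-2^0 implicants → 00000(✓)  00001(✓)  00010(✓)  00011(✓)  00110(✓)  00111(✓)  01001(✓)  01010(✓)  01011(✓)  01101(✓)  01110(✓)  01111(✓)  10000(✓)  10001(✓)  10010(✓)  10011(✓)  10101(✓)  10111(✓)  11000(✓)  11100(✓)  11101(✓)  11110(✓)  11111(✓)
size-2^1 implicants → -0000(✓)  -0001(✓)  -0010(✓)  -0011(✓)  -0111(✓)  -1101(✓)  -1110(✓)  -1111(✓)  0-001(✓)  0-010(✓)  0-011(✓)  0-110(✓)  0-111(✓)  00-10(✓)  00-11(✓)  000-0(✓)  000-1(✓)  0000-(✓)  0001-(✓)  0011-(✓)  01-01(✓)  01-10(✓)  01-11(✓)  010-1(✓)  0101-(✓)  011-1(✓)  0111-(✓)  1-000  1-101(✓)  1-111(✓)  10-01(✓)  10-11(✓)  100-0(✓)  100-1(✓)  1000-(✓)  1001-(✓)  101-1(✓)  11-00  111-0(✓)  111-1(✓)  1110-(✓)  1111-(✓)
size-2^2 implicants → --111  -0-11  -00-0(✓)  -00-1(✓)  -000-(✓)  -001-(✓)  -11-1  -111-  0--10(✓)  0--11(✓)  0-0-1  0-01-(✓)  0-11-(✓)  00-1-(✓)  000--(✓)  01--1  01-1-(✓)  1-1-1  10--1  100--(✓)  111--
size-2^3 implicants → -00--  0--1-
Unchecked terms (primes): --111, -0-11, -00--, -11-1, -111-, 0--1-, 0-0-1, 01--1, 1-000, 1-1-1, 10--1, 11-00, 111--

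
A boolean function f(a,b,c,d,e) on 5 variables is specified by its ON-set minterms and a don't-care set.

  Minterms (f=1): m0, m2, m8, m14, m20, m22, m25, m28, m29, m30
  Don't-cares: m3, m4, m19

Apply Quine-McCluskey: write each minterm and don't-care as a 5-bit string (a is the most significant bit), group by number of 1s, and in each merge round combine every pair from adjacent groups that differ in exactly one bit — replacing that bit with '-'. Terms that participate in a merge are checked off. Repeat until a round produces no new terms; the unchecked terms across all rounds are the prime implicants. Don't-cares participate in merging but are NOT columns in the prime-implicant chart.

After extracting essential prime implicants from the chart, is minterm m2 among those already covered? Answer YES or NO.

[col 0] 00000*, 00010*, 00011*, 00100*, 01000*, 01110*, 10011*, 10100*, 10110*, 11001*, 11100*, 11101*, 11110*
[col 1] -0011, -0100, -1110, 0-000, 00-00, 000-0, 0001-, 1-100*, 1-110*, 101-0*, 11-01, 111-0*, 1110-
[col 2] 1-1-0
Prime implicants: -0011, -0100, -1110, 0-000, 00-00, 000-0, 0001-, 1-1-0, 11-01, 1110-
PI chart (minterm → PIs covering it):
  0 | 0-000,00-00,000-0
  2 | 000-0,0001-
  8 | 0-000  (sole → essential)
  14 | -1110  (sole → essential)
  20 | -0100,1-1-0
  22 | 1-1-0  (sole → essential)
  25 | 11-01  (sole → essential)
  28 | 1-1-0,1110-
  29 | 11-01,1110-
  30 | -1110,1-1-0
Essential prime implicants: -1110, 0-000, 1-1-0, 11-01

NO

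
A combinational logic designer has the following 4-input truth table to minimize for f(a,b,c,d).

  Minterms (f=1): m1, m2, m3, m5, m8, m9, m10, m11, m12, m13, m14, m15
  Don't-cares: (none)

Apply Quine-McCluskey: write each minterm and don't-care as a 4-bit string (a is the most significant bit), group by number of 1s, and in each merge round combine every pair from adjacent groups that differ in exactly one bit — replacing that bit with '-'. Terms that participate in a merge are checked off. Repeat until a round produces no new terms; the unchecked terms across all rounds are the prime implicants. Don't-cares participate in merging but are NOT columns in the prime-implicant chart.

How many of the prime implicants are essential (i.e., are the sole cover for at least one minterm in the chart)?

3

[col 0] 0001*, 0010*, 0011*, 0101*, 1000*, 1001*, 1010*, 1011*, 1100*, 1101*, 1110*, 1111*
[col 1] -001*, -010*, -011*, -101*, 0-01*, 00-1*, 001-*, 1-00*, 1-01*, 1-10*, 1-11*, 10-0*, 10-1*, 100-*, 101-*, 11-0*, 11-1*, 110-*, 111-*
[col 2] --01, -0-1, -01-, 1--0*, 1--1*, 1-0-*, 1-1-*, 10--*, 11--*
[col 3] 1---
Prime implicants: --01, -0-1, -01-, 1---
PI chart (minterm → PIs covering it):
  1 | --01,-0-1
  2 | -01-  (sole → essential)
  3 | -0-1,-01-
  5 | --01  (sole → essential)
  8 | 1---  (sole → essential)
  9 | --01,-0-1,1---
  10 | -01-,1---
  11 | -0-1,-01-,1---
  12 | 1---  (sole → essential)
  13 | --01,1---
  14 | 1---  (sole → essential)
  15 | 1---  (sole → essential)
Essential prime implicants: --01, -01-, 1---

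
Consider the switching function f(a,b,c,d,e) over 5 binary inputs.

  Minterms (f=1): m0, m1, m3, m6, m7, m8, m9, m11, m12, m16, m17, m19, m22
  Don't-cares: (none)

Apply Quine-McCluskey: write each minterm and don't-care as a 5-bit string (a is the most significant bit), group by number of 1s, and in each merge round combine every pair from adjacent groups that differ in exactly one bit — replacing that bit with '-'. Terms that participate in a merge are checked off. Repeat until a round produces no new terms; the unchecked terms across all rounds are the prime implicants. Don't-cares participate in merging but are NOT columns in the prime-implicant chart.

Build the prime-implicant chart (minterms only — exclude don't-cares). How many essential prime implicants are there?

5

size-2^0 implicants → 00000(✓)  00001(✓)  00011(✓)  00110(✓)  00111(✓)  01000(✓)  01001(✓)  01011(✓)  01100(✓)  10000(✓)  10001(✓)  10011(✓)  10110(✓)
size-2^1 implicants → -0000(✓)  -0001(✓)  -0011(✓)  -0110  0-000(✓)  0-001(✓)  0-011(✓)  00-11  000-1(✓)  0000-(✓)  0011-  01-00  010-1(✓)  0100-(✓)  100-1(✓)  1000-(✓)
size-2^2 implicants → -00-1  -000-  0-0-1  0-00-
Unchecked terms (primes): -00-1, -000-, -0110, 0-0-1, 0-00-, 00-11, 0011-, 01-00
Minterm coverage:
  m0 ⊆ -000-,0-00-
  m1 ⊆ -00-1,-000-,0-0-1,0-00-
  m3 ⊆ -00-1,0-0-1,00-11
  m6 ⊆ -0110,0011-
  m7 ⊆ 00-11,0011-
  m8 ⊆ 0-00-,01-00
  m9 ⊆ 0-0-1,0-00-
  m11 ⊆ 0-0-1 [E]
  m12 ⊆ 01-00 [E]
  m16 ⊆ -000- [E]
  m17 ⊆ -00-1,-000-
  m19 ⊆ -00-1 [E]
  m22 ⊆ -0110 [E]
E = {-00-1, -000-, -0110, 0-0-1, 01-00}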